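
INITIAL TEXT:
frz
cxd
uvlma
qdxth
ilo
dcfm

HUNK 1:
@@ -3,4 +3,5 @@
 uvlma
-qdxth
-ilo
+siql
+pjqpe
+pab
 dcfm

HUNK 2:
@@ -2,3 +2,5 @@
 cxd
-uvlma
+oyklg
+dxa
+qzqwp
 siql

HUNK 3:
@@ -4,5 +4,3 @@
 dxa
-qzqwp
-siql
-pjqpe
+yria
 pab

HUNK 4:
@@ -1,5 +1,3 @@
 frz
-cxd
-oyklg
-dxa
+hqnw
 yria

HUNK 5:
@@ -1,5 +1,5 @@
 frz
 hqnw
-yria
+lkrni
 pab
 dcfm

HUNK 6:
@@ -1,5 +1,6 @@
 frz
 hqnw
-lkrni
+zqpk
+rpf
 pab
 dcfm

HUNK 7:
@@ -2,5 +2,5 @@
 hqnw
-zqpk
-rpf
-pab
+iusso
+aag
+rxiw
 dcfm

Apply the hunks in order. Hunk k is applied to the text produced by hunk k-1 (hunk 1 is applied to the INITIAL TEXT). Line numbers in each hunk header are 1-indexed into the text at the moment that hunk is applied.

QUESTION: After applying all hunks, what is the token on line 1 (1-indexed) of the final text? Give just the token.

Hunk 1: at line 3 remove [qdxth,ilo] add [siql,pjqpe,pab] -> 7 lines: frz cxd uvlma siql pjqpe pab dcfm
Hunk 2: at line 2 remove [uvlma] add [oyklg,dxa,qzqwp] -> 9 lines: frz cxd oyklg dxa qzqwp siql pjqpe pab dcfm
Hunk 3: at line 4 remove [qzqwp,siql,pjqpe] add [yria] -> 7 lines: frz cxd oyklg dxa yria pab dcfm
Hunk 4: at line 1 remove [cxd,oyklg,dxa] add [hqnw] -> 5 lines: frz hqnw yria pab dcfm
Hunk 5: at line 1 remove [yria] add [lkrni] -> 5 lines: frz hqnw lkrni pab dcfm
Hunk 6: at line 1 remove [lkrni] add [zqpk,rpf] -> 6 lines: frz hqnw zqpk rpf pab dcfm
Hunk 7: at line 2 remove [zqpk,rpf,pab] add [iusso,aag,rxiw] -> 6 lines: frz hqnw iusso aag rxiw dcfm
Final line 1: frz

Answer: frz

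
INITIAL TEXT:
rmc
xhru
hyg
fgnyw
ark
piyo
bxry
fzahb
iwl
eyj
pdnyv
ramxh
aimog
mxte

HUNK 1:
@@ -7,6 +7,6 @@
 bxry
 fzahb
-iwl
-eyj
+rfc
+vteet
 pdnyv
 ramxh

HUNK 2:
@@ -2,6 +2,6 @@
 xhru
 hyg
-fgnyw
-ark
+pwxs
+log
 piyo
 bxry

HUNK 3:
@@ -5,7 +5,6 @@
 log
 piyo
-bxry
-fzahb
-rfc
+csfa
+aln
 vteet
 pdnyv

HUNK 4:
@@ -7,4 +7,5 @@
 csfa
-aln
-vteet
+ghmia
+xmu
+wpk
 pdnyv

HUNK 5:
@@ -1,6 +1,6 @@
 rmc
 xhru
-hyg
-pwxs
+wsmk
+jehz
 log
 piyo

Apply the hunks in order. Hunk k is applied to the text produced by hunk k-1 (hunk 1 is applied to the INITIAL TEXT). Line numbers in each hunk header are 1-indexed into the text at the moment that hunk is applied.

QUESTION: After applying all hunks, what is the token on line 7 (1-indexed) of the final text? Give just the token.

Hunk 1: at line 7 remove [iwl,eyj] add [rfc,vteet] -> 14 lines: rmc xhru hyg fgnyw ark piyo bxry fzahb rfc vteet pdnyv ramxh aimog mxte
Hunk 2: at line 2 remove [fgnyw,ark] add [pwxs,log] -> 14 lines: rmc xhru hyg pwxs log piyo bxry fzahb rfc vteet pdnyv ramxh aimog mxte
Hunk 3: at line 5 remove [bxry,fzahb,rfc] add [csfa,aln] -> 13 lines: rmc xhru hyg pwxs log piyo csfa aln vteet pdnyv ramxh aimog mxte
Hunk 4: at line 7 remove [aln,vteet] add [ghmia,xmu,wpk] -> 14 lines: rmc xhru hyg pwxs log piyo csfa ghmia xmu wpk pdnyv ramxh aimog mxte
Hunk 5: at line 1 remove [hyg,pwxs] add [wsmk,jehz] -> 14 lines: rmc xhru wsmk jehz log piyo csfa ghmia xmu wpk pdnyv ramxh aimog mxte
Final line 7: csfa

Answer: csfa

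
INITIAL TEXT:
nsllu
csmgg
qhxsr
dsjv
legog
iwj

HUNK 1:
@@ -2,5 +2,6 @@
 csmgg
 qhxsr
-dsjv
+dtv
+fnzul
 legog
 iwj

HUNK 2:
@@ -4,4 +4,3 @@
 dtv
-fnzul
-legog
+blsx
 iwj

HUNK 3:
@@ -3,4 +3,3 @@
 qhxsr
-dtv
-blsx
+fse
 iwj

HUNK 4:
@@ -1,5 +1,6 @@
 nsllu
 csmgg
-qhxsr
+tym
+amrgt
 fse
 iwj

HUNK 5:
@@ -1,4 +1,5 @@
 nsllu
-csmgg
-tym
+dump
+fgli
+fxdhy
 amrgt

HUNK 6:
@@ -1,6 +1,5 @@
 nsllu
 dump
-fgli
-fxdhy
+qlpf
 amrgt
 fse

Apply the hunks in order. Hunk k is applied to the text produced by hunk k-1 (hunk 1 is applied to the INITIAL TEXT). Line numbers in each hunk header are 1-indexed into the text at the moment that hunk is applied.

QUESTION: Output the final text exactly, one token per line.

Answer: nsllu
dump
qlpf
amrgt
fse
iwj

Derivation:
Hunk 1: at line 2 remove [dsjv] add [dtv,fnzul] -> 7 lines: nsllu csmgg qhxsr dtv fnzul legog iwj
Hunk 2: at line 4 remove [fnzul,legog] add [blsx] -> 6 lines: nsllu csmgg qhxsr dtv blsx iwj
Hunk 3: at line 3 remove [dtv,blsx] add [fse] -> 5 lines: nsllu csmgg qhxsr fse iwj
Hunk 4: at line 1 remove [qhxsr] add [tym,amrgt] -> 6 lines: nsllu csmgg tym amrgt fse iwj
Hunk 5: at line 1 remove [csmgg,tym] add [dump,fgli,fxdhy] -> 7 lines: nsllu dump fgli fxdhy amrgt fse iwj
Hunk 6: at line 1 remove [fgli,fxdhy] add [qlpf] -> 6 lines: nsllu dump qlpf amrgt fse iwj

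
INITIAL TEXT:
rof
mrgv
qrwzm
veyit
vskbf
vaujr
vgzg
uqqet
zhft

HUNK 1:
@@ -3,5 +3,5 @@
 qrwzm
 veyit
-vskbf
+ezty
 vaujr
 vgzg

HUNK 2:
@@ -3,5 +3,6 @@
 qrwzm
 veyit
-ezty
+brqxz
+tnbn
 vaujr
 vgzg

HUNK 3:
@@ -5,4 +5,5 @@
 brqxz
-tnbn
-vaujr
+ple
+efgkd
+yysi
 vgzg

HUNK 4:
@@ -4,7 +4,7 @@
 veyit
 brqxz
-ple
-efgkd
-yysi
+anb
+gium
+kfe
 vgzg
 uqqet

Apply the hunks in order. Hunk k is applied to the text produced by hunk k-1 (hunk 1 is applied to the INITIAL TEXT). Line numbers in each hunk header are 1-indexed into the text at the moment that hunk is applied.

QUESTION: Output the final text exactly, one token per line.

Answer: rof
mrgv
qrwzm
veyit
brqxz
anb
gium
kfe
vgzg
uqqet
zhft

Derivation:
Hunk 1: at line 3 remove [vskbf] add [ezty] -> 9 lines: rof mrgv qrwzm veyit ezty vaujr vgzg uqqet zhft
Hunk 2: at line 3 remove [ezty] add [brqxz,tnbn] -> 10 lines: rof mrgv qrwzm veyit brqxz tnbn vaujr vgzg uqqet zhft
Hunk 3: at line 5 remove [tnbn,vaujr] add [ple,efgkd,yysi] -> 11 lines: rof mrgv qrwzm veyit brqxz ple efgkd yysi vgzg uqqet zhft
Hunk 4: at line 4 remove [ple,efgkd,yysi] add [anb,gium,kfe] -> 11 lines: rof mrgv qrwzm veyit brqxz anb gium kfe vgzg uqqet zhft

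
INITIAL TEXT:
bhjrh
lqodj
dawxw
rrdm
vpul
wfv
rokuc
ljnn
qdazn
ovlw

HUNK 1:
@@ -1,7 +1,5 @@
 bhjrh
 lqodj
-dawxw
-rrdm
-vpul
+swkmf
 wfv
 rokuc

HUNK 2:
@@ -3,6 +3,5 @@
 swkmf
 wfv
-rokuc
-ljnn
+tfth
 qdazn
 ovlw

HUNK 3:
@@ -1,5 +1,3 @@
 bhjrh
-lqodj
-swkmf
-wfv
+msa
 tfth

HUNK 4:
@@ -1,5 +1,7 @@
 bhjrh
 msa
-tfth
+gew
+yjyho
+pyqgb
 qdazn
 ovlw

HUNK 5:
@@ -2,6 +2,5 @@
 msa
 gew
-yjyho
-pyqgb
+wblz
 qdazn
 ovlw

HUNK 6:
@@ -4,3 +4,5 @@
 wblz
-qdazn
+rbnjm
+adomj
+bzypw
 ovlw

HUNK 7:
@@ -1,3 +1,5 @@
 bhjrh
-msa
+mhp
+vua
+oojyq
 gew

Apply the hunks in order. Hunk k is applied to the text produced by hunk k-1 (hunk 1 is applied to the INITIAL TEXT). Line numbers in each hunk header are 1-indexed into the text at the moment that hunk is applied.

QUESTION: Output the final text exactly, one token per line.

Answer: bhjrh
mhp
vua
oojyq
gew
wblz
rbnjm
adomj
bzypw
ovlw

Derivation:
Hunk 1: at line 1 remove [dawxw,rrdm,vpul] add [swkmf] -> 8 lines: bhjrh lqodj swkmf wfv rokuc ljnn qdazn ovlw
Hunk 2: at line 3 remove [rokuc,ljnn] add [tfth] -> 7 lines: bhjrh lqodj swkmf wfv tfth qdazn ovlw
Hunk 3: at line 1 remove [lqodj,swkmf,wfv] add [msa] -> 5 lines: bhjrh msa tfth qdazn ovlw
Hunk 4: at line 1 remove [tfth] add [gew,yjyho,pyqgb] -> 7 lines: bhjrh msa gew yjyho pyqgb qdazn ovlw
Hunk 5: at line 2 remove [yjyho,pyqgb] add [wblz] -> 6 lines: bhjrh msa gew wblz qdazn ovlw
Hunk 6: at line 4 remove [qdazn] add [rbnjm,adomj,bzypw] -> 8 lines: bhjrh msa gew wblz rbnjm adomj bzypw ovlw
Hunk 7: at line 1 remove [msa] add [mhp,vua,oojyq] -> 10 lines: bhjrh mhp vua oojyq gew wblz rbnjm adomj bzypw ovlw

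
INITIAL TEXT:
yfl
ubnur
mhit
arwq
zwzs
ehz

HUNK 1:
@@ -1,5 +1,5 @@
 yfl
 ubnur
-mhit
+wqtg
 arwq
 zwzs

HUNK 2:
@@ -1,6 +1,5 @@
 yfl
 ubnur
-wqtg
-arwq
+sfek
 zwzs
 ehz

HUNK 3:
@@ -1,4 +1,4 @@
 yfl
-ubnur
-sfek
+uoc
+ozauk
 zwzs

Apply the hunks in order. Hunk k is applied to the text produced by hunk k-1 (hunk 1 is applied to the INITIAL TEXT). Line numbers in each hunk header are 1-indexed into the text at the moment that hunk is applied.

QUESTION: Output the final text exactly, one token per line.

Hunk 1: at line 1 remove [mhit] add [wqtg] -> 6 lines: yfl ubnur wqtg arwq zwzs ehz
Hunk 2: at line 1 remove [wqtg,arwq] add [sfek] -> 5 lines: yfl ubnur sfek zwzs ehz
Hunk 3: at line 1 remove [ubnur,sfek] add [uoc,ozauk] -> 5 lines: yfl uoc ozauk zwzs ehz

Answer: yfl
uoc
ozauk
zwzs
ehz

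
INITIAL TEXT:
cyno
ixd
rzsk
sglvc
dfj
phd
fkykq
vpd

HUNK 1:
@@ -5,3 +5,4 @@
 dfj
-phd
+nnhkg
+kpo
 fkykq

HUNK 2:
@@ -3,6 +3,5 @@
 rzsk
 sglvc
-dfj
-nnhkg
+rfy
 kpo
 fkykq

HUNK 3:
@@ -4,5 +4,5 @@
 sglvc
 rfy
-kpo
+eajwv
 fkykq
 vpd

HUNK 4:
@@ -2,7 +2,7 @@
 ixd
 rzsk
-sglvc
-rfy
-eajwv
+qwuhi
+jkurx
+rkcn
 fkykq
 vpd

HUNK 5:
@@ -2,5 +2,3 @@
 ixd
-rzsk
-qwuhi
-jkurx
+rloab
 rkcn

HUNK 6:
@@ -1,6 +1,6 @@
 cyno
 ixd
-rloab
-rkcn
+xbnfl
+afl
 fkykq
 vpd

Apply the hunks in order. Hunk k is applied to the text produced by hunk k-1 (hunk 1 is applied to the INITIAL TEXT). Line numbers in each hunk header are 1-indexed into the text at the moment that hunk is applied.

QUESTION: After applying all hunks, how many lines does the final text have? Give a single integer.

Hunk 1: at line 5 remove [phd] add [nnhkg,kpo] -> 9 lines: cyno ixd rzsk sglvc dfj nnhkg kpo fkykq vpd
Hunk 2: at line 3 remove [dfj,nnhkg] add [rfy] -> 8 lines: cyno ixd rzsk sglvc rfy kpo fkykq vpd
Hunk 3: at line 4 remove [kpo] add [eajwv] -> 8 lines: cyno ixd rzsk sglvc rfy eajwv fkykq vpd
Hunk 4: at line 2 remove [sglvc,rfy,eajwv] add [qwuhi,jkurx,rkcn] -> 8 lines: cyno ixd rzsk qwuhi jkurx rkcn fkykq vpd
Hunk 5: at line 2 remove [rzsk,qwuhi,jkurx] add [rloab] -> 6 lines: cyno ixd rloab rkcn fkykq vpd
Hunk 6: at line 1 remove [rloab,rkcn] add [xbnfl,afl] -> 6 lines: cyno ixd xbnfl afl fkykq vpd
Final line count: 6

Answer: 6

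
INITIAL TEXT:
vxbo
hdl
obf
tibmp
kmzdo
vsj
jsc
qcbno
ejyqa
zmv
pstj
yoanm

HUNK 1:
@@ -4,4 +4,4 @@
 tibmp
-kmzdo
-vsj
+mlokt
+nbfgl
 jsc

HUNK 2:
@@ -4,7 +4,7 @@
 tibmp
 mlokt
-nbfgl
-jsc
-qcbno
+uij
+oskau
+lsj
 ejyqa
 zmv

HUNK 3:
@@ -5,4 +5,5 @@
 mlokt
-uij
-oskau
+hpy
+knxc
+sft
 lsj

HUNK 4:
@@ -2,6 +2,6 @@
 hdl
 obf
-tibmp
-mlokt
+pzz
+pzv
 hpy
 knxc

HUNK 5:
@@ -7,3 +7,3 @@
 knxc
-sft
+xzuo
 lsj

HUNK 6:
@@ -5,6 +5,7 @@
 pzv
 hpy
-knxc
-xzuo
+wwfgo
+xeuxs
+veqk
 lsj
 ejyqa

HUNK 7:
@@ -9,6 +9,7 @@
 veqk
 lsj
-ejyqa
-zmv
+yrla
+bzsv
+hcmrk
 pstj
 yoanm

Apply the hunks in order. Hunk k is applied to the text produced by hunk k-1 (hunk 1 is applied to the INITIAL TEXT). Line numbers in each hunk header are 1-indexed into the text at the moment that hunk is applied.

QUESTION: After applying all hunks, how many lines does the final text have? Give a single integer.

Answer: 15

Derivation:
Hunk 1: at line 4 remove [kmzdo,vsj] add [mlokt,nbfgl] -> 12 lines: vxbo hdl obf tibmp mlokt nbfgl jsc qcbno ejyqa zmv pstj yoanm
Hunk 2: at line 4 remove [nbfgl,jsc,qcbno] add [uij,oskau,lsj] -> 12 lines: vxbo hdl obf tibmp mlokt uij oskau lsj ejyqa zmv pstj yoanm
Hunk 3: at line 5 remove [uij,oskau] add [hpy,knxc,sft] -> 13 lines: vxbo hdl obf tibmp mlokt hpy knxc sft lsj ejyqa zmv pstj yoanm
Hunk 4: at line 2 remove [tibmp,mlokt] add [pzz,pzv] -> 13 lines: vxbo hdl obf pzz pzv hpy knxc sft lsj ejyqa zmv pstj yoanm
Hunk 5: at line 7 remove [sft] add [xzuo] -> 13 lines: vxbo hdl obf pzz pzv hpy knxc xzuo lsj ejyqa zmv pstj yoanm
Hunk 6: at line 5 remove [knxc,xzuo] add [wwfgo,xeuxs,veqk] -> 14 lines: vxbo hdl obf pzz pzv hpy wwfgo xeuxs veqk lsj ejyqa zmv pstj yoanm
Hunk 7: at line 9 remove [ejyqa,zmv] add [yrla,bzsv,hcmrk] -> 15 lines: vxbo hdl obf pzz pzv hpy wwfgo xeuxs veqk lsj yrla bzsv hcmrk pstj yoanm
Final line count: 15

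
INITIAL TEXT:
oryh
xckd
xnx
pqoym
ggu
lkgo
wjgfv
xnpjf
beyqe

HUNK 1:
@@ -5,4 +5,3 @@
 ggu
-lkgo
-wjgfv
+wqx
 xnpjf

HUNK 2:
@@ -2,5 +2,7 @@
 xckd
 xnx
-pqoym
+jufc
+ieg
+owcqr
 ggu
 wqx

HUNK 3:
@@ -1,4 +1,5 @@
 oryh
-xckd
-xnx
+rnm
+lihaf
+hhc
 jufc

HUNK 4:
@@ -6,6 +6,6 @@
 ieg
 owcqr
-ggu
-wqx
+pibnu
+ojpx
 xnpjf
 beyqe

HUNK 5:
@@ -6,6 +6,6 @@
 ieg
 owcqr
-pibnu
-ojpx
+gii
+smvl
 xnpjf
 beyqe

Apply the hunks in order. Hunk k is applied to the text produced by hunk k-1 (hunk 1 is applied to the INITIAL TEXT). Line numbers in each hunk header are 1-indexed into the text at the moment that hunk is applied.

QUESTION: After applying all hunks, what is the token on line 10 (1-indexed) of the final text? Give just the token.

Answer: xnpjf

Derivation:
Hunk 1: at line 5 remove [lkgo,wjgfv] add [wqx] -> 8 lines: oryh xckd xnx pqoym ggu wqx xnpjf beyqe
Hunk 2: at line 2 remove [pqoym] add [jufc,ieg,owcqr] -> 10 lines: oryh xckd xnx jufc ieg owcqr ggu wqx xnpjf beyqe
Hunk 3: at line 1 remove [xckd,xnx] add [rnm,lihaf,hhc] -> 11 lines: oryh rnm lihaf hhc jufc ieg owcqr ggu wqx xnpjf beyqe
Hunk 4: at line 6 remove [ggu,wqx] add [pibnu,ojpx] -> 11 lines: oryh rnm lihaf hhc jufc ieg owcqr pibnu ojpx xnpjf beyqe
Hunk 5: at line 6 remove [pibnu,ojpx] add [gii,smvl] -> 11 lines: oryh rnm lihaf hhc jufc ieg owcqr gii smvl xnpjf beyqe
Final line 10: xnpjf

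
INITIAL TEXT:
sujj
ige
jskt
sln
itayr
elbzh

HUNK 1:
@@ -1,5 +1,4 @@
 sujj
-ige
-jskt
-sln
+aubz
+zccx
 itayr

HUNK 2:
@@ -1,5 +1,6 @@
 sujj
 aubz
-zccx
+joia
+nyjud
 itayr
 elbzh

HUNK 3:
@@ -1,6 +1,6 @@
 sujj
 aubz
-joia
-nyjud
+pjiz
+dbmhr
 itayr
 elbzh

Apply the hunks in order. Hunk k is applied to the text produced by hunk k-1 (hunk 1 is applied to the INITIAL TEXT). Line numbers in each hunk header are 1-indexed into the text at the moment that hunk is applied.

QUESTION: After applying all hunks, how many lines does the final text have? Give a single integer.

Answer: 6

Derivation:
Hunk 1: at line 1 remove [ige,jskt,sln] add [aubz,zccx] -> 5 lines: sujj aubz zccx itayr elbzh
Hunk 2: at line 1 remove [zccx] add [joia,nyjud] -> 6 lines: sujj aubz joia nyjud itayr elbzh
Hunk 3: at line 1 remove [joia,nyjud] add [pjiz,dbmhr] -> 6 lines: sujj aubz pjiz dbmhr itayr elbzh
Final line count: 6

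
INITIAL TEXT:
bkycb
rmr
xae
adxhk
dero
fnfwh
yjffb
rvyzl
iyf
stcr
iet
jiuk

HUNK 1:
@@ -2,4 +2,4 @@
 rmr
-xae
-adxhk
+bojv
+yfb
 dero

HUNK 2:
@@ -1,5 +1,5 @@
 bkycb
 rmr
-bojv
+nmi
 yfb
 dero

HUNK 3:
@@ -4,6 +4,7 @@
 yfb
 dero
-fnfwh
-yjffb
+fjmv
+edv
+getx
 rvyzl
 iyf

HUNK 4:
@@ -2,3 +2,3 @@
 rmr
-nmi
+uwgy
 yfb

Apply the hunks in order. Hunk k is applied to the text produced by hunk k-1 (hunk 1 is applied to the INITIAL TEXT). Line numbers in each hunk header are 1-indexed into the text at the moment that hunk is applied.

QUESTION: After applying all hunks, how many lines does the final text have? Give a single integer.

Hunk 1: at line 2 remove [xae,adxhk] add [bojv,yfb] -> 12 lines: bkycb rmr bojv yfb dero fnfwh yjffb rvyzl iyf stcr iet jiuk
Hunk 2: at line 1 remove [bojv] add [nmi] -> 12 lines: bkycb rmr nmi yfb dero fnfwh yjffb rvyzl iyf stcr iet jiuk
Hunk 3: at line 4 remove [fnfwh,yjffb] add [fjmv,edv,getx] -> 13 lines: bkycb rmr nmi yfb dero fjmv edv getx rvyzl iyf stcr iet jiuk
Hunk 4: at line 2 remove [nmi] add [uwgy] -> 13 lines: bkycb rmr uwgy yfb dero fjmv edv getx rvyzl iyf stcr iet jiuk
Final line count: 13

Answer: 13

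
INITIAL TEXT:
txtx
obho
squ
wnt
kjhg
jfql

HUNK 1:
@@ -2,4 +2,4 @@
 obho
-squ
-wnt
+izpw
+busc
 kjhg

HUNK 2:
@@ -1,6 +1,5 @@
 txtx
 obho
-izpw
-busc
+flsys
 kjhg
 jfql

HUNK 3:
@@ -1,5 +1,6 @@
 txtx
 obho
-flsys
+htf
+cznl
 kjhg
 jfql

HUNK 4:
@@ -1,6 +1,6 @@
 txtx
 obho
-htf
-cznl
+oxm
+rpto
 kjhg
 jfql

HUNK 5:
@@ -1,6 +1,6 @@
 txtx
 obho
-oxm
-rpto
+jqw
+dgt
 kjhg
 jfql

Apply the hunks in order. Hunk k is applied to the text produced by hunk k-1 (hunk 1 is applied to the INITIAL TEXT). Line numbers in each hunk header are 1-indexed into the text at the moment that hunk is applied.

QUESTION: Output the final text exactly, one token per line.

Hunk 1: at line 2 remove [squ,wnt] add [izpw,busc] -> 6 lines: txtx obho izpw busc kjhg jfql
Hunk 2: at line 1 remove [izpw,busc] add [flsys] -> 5 lines: txtx obho flsys kjhg jfql
Hunk 3: at line 1 remove [flsys] add [htf,cznl] -> 6 lines: txtx obho htf cznl kjhg jfql
Hunk 4: at line 1 remove [htf,cznl] add [oxm,rpto] -> 6 lines: txtx obho oxm rpto kjhg jfql
Hunk 5: at line 1 remove [oxm,rpto] add [jqw,dgt] -> 6 lines: txtx obho jqw dgt kjhg jfql

Answer: txtx
obho
jqw
dgt
kjhg
jfql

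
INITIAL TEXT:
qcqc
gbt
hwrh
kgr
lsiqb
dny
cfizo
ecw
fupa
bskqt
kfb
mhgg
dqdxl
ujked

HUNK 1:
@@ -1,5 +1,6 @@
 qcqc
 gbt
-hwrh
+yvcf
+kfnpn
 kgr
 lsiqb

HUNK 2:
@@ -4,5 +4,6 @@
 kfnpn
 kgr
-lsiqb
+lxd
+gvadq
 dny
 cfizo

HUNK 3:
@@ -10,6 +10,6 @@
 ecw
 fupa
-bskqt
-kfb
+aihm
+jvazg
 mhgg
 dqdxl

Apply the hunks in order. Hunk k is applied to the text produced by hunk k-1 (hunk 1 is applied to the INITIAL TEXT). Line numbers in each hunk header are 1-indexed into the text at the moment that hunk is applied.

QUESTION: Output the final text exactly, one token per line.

Hunk 1: at line 1 remove [hwrh] add [yvcf,kfnpn] -> 15 lines: qcqc gbt yvcf kfnpn kgr lsiqb dny cfizo ecw fupa bskqt kfb mhgg dqdxl ujked
Hunk 2: at line 4 remove [lsiqb] add [lxd,gvadq] -> 16 lines: qcqc gbt yvcf kfnpn kgr lxd gvadq dny cfizo ecw fupa bskqt kfb mhgg dqdxl ujked
Hunk 3: at line 10 remove [bskqt,kfb] add [aihm,jvazg] -> 16 lines: qcqc gbt yvcf kfnpn kgr lxd gvadq dny cfizo ecw fupa aihm jvazg mhgg dqdxl ujked

Answer: qcqc
gbt
yvcf
kfnpn
kgr
lxd
gvadq
dny
cfizo
ecw
fupa
aihm
jvazg
mhgg
dqdxl
ujked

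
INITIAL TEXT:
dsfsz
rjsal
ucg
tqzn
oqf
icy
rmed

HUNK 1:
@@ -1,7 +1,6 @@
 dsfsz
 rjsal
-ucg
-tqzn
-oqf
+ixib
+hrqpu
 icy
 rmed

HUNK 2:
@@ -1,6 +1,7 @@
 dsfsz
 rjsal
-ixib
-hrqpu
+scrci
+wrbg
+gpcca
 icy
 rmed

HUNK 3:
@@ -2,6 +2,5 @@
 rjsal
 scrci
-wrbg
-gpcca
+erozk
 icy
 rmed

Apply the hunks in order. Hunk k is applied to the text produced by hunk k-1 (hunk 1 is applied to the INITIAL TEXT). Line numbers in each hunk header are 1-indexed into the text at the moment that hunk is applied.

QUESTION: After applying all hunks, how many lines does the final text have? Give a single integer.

Hunk 1: at line 1 remove [ucg,tqzn,oqf] add [ixib,hrqpu] -> 6 lines: dsfsz rjsal ixib hrqpu icy rmed
Hunk 2: at line 1 remove [ixib,hrqpu] add [scrci,wrbg,gpcca] -> 7 lines: dsfsz rjsal scrci wrbg gpcca icy rmed
Hunk 3: at line 2 remove [wrbg,gpcca] add [erozk] -> 6 lines: dsfsz rjsal scrci erozk icy rmed
Final line count: 6

Answer: 6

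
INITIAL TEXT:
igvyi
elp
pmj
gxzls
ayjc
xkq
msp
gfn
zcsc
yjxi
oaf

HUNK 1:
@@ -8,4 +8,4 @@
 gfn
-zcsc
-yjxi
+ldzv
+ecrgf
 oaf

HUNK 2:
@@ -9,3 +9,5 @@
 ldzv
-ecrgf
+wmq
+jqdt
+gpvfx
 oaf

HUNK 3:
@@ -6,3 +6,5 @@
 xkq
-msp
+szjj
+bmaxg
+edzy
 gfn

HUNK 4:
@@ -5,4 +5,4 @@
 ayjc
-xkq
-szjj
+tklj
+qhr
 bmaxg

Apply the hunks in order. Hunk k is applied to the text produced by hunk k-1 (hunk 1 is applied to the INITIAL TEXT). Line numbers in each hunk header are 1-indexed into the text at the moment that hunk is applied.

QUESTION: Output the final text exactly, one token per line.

Hunk 1: at line 8 remove [zcsc,yjxi] add [ldzv,ecrgf] -> 11 lines: igvyi elp pmj gxzls ayjc xkq msp gfn ldzv ecrgf oaf
Hunk 2: at line 9 remove [ecrgf] add [wmq,jqdt,gpvfx] -> 13 lines: igvyi elp pmj gxzls ayjc xkq msp gfn ldzv wmq jqdt gpvfx oaf
Hunk 3: at line 6 remove [msp] add [szjj,bmaxg,edzy] -> 15 lines: igvyi elp pmj gxzls ayjc xkq szjj bmaxg edzy gfn ldzv wmq jqdt gpvfx oaf
Hunk 4: at line 5 remove [xkq,szjj] add [tklj,qhr] -> 15 lines: igvyi elp pmj gxzls ayjc tklj qhr bmaxg edzy gfn ldzv wmq jqdt gpvfx oaf

Answer: igvyi
elp
pmj
gxzls
ayjc
tklj
qhr
bmaxg
edzy
gfn
ldzv
wmq
jqdt
gpvfx
oaf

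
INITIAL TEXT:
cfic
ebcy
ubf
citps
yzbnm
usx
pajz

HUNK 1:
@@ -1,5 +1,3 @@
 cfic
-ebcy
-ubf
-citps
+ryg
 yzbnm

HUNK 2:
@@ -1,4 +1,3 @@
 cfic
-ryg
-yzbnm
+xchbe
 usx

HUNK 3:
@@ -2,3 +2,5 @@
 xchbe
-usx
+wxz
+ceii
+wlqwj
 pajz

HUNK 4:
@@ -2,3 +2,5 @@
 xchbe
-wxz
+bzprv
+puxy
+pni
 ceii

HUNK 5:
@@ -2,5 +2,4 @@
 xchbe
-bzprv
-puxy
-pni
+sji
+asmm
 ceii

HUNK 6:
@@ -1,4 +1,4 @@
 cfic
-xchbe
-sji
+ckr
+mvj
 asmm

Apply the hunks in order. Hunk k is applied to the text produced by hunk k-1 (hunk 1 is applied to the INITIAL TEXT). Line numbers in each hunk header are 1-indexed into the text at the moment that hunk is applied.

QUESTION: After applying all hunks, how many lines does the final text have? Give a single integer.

Hunk 1: at line 1 remove [ebcy,ubf,citps] add [ryg] -> 5 lines: cfic ryg yzbnm usx pajz
Hunk 2: at line 1 remove [ryg,yzbnm] add [xchbe] -> 4 lines: cfic xchbe usx pajz
Hunk 3: at line 2 remove [usx] add [wxz,ceii,wlqwj] -> 6 lines: cfic xchbe wxz ceii wlqwj pajz
Hunk 4: at line 2 remove [wxz] add [bzprv,puxy,pni] -> 8 lines: cfic xchbe bzprv puxy pni ceii wlqwj pajz
Hunk 5: at line 2 remove [bzprv,puxy,pni] add [sji,asmm] -> 7 lines: cfic xchbe sji asmm ceii wlqwj pajz
Hunk 6: at line 1 remove [xchbe,sji] add [ckr,mvj] -> 7 lines: cfic ckr mvj asmm ceii wlqwj pajz
Final line count: 7

Answer: 7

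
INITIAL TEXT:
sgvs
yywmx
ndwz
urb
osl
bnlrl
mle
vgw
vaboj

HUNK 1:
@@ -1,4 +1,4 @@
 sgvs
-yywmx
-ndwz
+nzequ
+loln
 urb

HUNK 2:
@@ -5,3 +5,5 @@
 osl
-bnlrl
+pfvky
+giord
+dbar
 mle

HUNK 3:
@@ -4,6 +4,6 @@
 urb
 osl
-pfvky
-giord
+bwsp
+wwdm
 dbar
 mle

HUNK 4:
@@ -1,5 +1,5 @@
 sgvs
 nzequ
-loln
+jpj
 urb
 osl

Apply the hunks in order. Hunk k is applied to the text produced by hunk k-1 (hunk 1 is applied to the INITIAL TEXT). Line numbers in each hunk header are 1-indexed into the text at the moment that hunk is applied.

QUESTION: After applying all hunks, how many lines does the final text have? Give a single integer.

Hunk 1: at line 1 remove [yywmx,ndwz] add [nzequ,loln] -> 9 lines: sgvs nzequ loln urb osl bnlrl mle vgw vaboj
Hunk 2: at line 5 remove [bnlrl] add [pfvky,giord,dbar] -> 11 lines: sgvs nzequ loln urb osl pfvky giord dbar mle vgw vaboj
Hunk 3: at line 4 remove [pfvky,giord] add [bwsp,wwdm] -> 11 lines: sgvs nzequ loln urb osl bwsp wwdm dbar mle vgw vaboj
Hunk 4: at line 1 remove [loln] add [jpj] -> 11 lines: sgvs nzequ jpj urb osl bwsp wwdm dbar mle vgw vaboj
Final line count: 11

Answer: 11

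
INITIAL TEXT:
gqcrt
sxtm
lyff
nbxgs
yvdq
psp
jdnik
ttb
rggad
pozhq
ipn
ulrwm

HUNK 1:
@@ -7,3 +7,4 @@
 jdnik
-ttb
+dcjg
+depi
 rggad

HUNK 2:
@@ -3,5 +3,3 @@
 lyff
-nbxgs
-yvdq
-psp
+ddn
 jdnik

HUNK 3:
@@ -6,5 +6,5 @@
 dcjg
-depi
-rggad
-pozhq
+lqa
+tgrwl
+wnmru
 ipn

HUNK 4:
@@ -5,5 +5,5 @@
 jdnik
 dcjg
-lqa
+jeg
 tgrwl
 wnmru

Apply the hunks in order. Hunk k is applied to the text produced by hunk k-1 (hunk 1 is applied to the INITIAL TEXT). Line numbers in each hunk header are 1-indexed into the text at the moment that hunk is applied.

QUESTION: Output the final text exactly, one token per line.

Hunk 1: at line 7 remove [ttb] add [dcjg,depi] -> 13 lines: gqcrt sxtm lyff nbxgs yvdq psp jdnik dcjg depi rggad pozhq ipn ulrwm
Hunk 2: at line 3 remove [nbxgs,yvdq,psp] add [ddn] -> 11 lines: gqcrt sxtm lyff ddn jdnik dcjg depi rggad pozhq ipn ulrwm
Hunk 3: at line 6 remove [depi,rggad,pozhq] add [lqa,tgrwl,wnmru] -> 11 lines: gqcrt sxtm lyff ddn jdnik dcjg lqa tgrwl wnmru ipn ulrwm
Hunk 4: at line 5 remove [lqa] add [jeg] -> 11 lines: gqcrt sxtm lyff ddn jdnik dcjg jeg tgrwl wnmru ipn ulrwm

Answer: gqcrt
sxtm
lyff
ddn
jdnik
dcjg
jeg
tgrwl
wnmru
ipn
ulrwm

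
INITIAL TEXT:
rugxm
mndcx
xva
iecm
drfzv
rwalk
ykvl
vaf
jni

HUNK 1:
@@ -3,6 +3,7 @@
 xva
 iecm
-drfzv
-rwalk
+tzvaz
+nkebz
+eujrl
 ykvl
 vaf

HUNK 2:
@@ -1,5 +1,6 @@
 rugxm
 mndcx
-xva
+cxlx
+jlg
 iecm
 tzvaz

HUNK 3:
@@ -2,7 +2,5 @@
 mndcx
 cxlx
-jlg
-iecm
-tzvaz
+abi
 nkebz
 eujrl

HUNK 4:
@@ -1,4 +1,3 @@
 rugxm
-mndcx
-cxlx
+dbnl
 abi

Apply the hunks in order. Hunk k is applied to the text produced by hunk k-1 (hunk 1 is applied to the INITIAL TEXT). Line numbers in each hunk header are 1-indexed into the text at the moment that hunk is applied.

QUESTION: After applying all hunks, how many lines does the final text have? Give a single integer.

Hunk 1: at line 3 remove [drfzv,rwalk] add [tzvaz,nkebz,eujrl] -> 10 lines: rugxm mndcx xva iecm tzvaz nkebz eujrl ykvl vaf jni
Hunk 2: at line 1 remove [xva] add [cxlx,jlg] -> 11 lines: rugxm mndcx cxlx jlg iecm tzvaz nkebz eujrl ykvl vaf jni
Hunk 3: at line 2 remove [jlg,iecm,tzvaz] add [abi] -> 9 lines: rugxm mndcx cxlx abi nkebz eujrl ykvl vaf jni
Hunk 4: at line 1 remove [mndcx,cxlx] add [dbnl] -> 8 lines: rugxm dbnl abi nkebz eujrl ykvl vaf jni
Final line count: 8

Answer: 8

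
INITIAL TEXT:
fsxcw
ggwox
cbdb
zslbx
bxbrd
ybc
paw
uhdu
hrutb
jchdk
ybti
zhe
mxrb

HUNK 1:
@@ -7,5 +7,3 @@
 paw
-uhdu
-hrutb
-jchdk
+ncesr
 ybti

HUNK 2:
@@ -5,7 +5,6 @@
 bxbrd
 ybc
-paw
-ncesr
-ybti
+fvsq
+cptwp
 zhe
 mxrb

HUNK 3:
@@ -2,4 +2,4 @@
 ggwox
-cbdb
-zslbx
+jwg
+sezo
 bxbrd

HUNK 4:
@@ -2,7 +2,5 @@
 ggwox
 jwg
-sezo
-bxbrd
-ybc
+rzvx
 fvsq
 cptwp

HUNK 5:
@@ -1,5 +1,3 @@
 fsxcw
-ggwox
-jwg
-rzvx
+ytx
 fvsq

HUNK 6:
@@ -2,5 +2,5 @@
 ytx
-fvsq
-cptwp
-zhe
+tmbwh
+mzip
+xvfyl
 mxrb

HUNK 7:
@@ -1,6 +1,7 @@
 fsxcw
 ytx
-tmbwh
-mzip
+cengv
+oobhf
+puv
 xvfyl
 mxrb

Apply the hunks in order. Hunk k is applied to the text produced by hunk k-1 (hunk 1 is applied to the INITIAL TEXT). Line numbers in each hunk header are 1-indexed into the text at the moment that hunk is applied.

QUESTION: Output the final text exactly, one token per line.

Answer: fsxcw
ytx
cengv
oobhf
puv
xvfyl
mxrb

Derivation:
Hunk 1: at line 7 remove [uhdu,hrutb,jchdk] add [ncesr] -> 11 lines: fsxcw ggwox cbdb zslbx bxbrd ybc paw ncesr ybti zhe mxrb
Hunk 2: at line 5 remove [paw,ncesr,ybti] add [fvsq,cptwp] -> 10 lines: fsxcw ggwox cbdb zslbx bxbrd ybc fvsq cptwp zhe mxrb
Hunk 3: at line 2 remove [cbdb,zslbx] add [jwg,sezo] -> 10 lines: fsxcw ggwox jwg sezo bxbrd ybc fvsq cptwp zhe mxrb
Hunk 4: at line 2 remove [sezo,bxbrd,ybc] add [rzvx] -> 8 lines: fsxcw ggwox jwg rzvx fvsq cptwp zhe mxrb
Hunk 5: at line 1 remove [ggwox,jwg,rzvx] add [ytx] -> 6 lines: fsxcw ytx fvsq cptwp zhe mxrb
Hunk 6: at line 2 remove [fvsq,cptwp,zhe] add [tmbwh,mzip,xvfyl] -> 6 lines: fsxcw ytx tmbwh mzip xvfyl mxrb
Hunk 7: at line 1 remove [tmbwh,mzip] add [cengv,oobhf,puv] -> 7 lines: fsxcw ytx cengv oobhf puv xvfyl mxrb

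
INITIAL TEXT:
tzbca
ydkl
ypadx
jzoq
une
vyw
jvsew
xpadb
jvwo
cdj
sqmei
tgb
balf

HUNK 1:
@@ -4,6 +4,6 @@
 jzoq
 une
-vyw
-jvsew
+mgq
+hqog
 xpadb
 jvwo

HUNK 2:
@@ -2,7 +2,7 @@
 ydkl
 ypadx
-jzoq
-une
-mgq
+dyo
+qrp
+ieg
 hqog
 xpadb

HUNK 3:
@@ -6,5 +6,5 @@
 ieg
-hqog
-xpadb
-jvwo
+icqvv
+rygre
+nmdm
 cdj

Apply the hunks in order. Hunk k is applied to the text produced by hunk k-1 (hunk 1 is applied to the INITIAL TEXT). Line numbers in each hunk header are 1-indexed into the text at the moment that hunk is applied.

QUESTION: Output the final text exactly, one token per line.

Hunk 1: at line 4 remove [vyw,jvsew] add [mgq,hqog] -> 13 lines: tzbca ydkl ypadx jzoq une mgq hqog xpadb jvwo cdj sqmei tgb balf
Hunk 2: at line 2 remove [jzoq,une,mgq] add [dyo,qrp,ieg] -> 13 lines: tzbca ydkl ypadx dyo qrp ieg hqog xpadb jvwo cdj sqmei tgb balf
Hunk 3: at line 6 remove [hqog,xpadb,jvwo] add [icqvv,rygre,nmdm] -> 13 lines: tzbca ydkl ypadx dyo qrp ieg icqvv rygre nmdm cdj sqmei tgb balf

Answer: tzbca
ydkl
ypadx
dyo
qrp
ieg
icqvv
rygre
nmdm
cdj
sqmei
tgb
balf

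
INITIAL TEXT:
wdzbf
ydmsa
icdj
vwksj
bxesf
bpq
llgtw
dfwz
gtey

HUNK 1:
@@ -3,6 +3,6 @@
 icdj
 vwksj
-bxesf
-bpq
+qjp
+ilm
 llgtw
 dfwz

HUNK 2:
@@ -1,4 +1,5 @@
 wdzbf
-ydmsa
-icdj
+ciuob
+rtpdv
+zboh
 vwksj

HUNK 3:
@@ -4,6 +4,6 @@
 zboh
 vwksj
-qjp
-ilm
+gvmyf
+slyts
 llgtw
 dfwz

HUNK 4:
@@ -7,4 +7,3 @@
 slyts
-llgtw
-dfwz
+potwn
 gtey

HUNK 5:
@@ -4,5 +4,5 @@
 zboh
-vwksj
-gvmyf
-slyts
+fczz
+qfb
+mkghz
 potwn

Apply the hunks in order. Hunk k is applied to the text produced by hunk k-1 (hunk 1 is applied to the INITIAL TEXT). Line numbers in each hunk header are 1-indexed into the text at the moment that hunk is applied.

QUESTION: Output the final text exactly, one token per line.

Answer: wdzbf
ciuob
rtpdv
zboh
fczz
qfb
mkghz
potwn
gtey

Derivation:
Hunk 1: at line 3 remove [bxesf,bpq] add [qjp,ilm] -> 9 lines: wdzbf ydmsa icdj vwksj qjp ilm llgtw dfwz gtey
Hunk 2: at line 1 remove [ydmsa,icdj] add [ciuob,rtpdv,zboh] -> 10 lines: wdzbf ciuob rtpdv zboh vwksj qjp ilm llgtw dfwz gtey
Hunk 3: at line 4 remove [qjp,ilm] add [gvmyf,slyts] -> 10 lines: wdzbf ciuob rtpdv zboh vwksj gvmyf slyts llgtw dfwz gtey
Hunk 4: at line 7 remove [llgtw,dfwz] add [potwn] -> 9 lines: wdzbf ciuob rtpdv zboh vwksj gvmyf slyts potwn gtey
Hunk 5: at line 4 remove [vwksj,gvmyf,slyts] add [fczz,qfb,mkghz] -> 9 lines: wdzbf ciuob rtpdv zboh fczz qfb mkghz potwn gtey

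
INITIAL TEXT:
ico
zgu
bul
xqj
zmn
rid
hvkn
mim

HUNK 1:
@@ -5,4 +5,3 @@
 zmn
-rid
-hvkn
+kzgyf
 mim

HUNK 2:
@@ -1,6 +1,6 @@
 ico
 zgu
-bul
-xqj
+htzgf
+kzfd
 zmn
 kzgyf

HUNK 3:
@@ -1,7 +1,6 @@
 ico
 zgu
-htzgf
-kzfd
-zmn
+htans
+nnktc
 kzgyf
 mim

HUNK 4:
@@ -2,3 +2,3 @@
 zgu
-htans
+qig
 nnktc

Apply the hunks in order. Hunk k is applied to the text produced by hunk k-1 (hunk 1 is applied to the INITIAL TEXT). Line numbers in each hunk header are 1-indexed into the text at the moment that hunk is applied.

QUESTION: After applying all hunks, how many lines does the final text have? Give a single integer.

Answer: 6

Derivation:
Hunk 1: at line 5 remove [rid,hvkn] add [kzgyf] -> 7 lines: ico zgu bul xqj zmn kzgyf mim
Hunk 2: at line 1 remove [bul,xqj] add [htzgf,kzfd] -> 7 lines: ico zgu htzgf kzfd zmn kzgyf mim
Hunk 3: at line 1 remove [htzgf,kzfd,zmn] add [htans,nnktc] -> 6 lines: ico zgu htans nnktc kzgyf mim
Hunk 4: at line 2 remove [htans] add [qig] -> 6 lines: ico zgu qig nnktc kzgyf mim
Final line count: 6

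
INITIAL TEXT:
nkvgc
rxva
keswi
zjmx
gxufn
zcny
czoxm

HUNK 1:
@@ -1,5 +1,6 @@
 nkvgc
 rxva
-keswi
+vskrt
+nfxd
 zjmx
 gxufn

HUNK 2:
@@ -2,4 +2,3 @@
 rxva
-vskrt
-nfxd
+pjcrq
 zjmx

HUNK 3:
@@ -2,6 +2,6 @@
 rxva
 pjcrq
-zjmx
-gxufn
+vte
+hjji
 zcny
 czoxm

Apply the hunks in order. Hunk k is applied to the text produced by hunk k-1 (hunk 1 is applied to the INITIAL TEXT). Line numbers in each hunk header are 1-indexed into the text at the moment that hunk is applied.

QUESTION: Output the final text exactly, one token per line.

Hunk 1: at line 1 remove [keswi] add [vskrt,nfxd] -> 8 lines: nkvgc rxva vskrt nfxd zjmx gxufn zcny czoxm
Hunk 2: at line 2 remove [vskrt,nfxd] add [pjcrq] -> 7 lines: nkvgc rxva pjcrq zjmx gxufn zcny czoxm
Hunk 3: at line 2 remove [zjmx,gxufn] add [vte,hjji] -> 7 lines: nkvgc rxva pjcrq vte hjji zcny czoxm

Answer: nkvgc
rxva
pjcrq
vte
hjji
zcny
czoxm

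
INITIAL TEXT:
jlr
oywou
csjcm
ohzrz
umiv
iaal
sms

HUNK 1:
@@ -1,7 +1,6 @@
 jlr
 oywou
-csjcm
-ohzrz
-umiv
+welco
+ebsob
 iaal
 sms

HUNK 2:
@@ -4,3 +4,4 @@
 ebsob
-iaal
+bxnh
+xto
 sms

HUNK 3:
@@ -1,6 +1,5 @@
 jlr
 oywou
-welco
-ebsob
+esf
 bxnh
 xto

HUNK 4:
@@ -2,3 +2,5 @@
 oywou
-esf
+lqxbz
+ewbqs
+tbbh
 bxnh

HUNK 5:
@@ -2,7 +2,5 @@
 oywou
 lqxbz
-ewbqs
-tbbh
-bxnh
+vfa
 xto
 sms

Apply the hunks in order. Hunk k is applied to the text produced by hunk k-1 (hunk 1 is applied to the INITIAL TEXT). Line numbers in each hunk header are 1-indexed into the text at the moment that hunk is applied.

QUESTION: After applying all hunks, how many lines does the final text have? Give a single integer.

Hunk 1: at line 1 remove [csjcm,ohzrz,umiv] add [welco,ebsob] -> 6 lines: jlr oywou welco ebsob iaal sms
Hunk 2: at line 4 remove [iaal] add [bxnh,xto] -> 7 lines: jlr oywou welco ebsob bxnh xto sms
Hunk 3: at line 1 remove [welco,ebsob] add [esf] -> 6 lines: jlr oywou esf bxnh xto sms
Hunk 4: at line 2 remove [esf] add [lqxbz,ewbqs,tbbh] -> 8 lines: jlr oywou lqxbz ewbqs tbbh bxnh xto sms
Hunk 5: at line 2 remove [ewbqs,tbbh,bxnh] add [vfa] -> 6 lines: jlr oywou lqxbz vfa xto sms
Final line count: 6

Answer: 6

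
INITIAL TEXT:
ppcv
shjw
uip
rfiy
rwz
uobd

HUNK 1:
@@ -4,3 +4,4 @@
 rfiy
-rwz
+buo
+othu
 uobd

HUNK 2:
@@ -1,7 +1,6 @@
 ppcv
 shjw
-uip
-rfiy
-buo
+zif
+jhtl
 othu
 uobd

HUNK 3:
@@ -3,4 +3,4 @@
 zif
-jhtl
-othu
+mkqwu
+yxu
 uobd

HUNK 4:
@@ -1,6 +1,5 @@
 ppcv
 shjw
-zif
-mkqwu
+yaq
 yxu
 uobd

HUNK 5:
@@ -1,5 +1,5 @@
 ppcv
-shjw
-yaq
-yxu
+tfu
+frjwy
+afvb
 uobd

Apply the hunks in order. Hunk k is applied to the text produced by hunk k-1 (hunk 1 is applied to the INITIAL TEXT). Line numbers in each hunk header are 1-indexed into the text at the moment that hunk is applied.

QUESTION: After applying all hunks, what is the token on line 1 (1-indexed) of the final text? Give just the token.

Answer: ppcv

Derivation:
Hunk 1: at line 4 remove [rwz] add [buo,othu] -> 7 lines: ppcv shjw uip rfiy buo othu uobd
Hunk 2: at line 1 remove [uip,rfiy,buo] add [zif,jhtl] -> 6 lines: ppcv shjw zif jhtl othu uobd
Hunk 3: at line 3 remove [jhtl,othu] add [mkqwu,yxu] -> 6 lines: ppcv shjw zif mkqwu yxu uobd
Hunk 4: at line 1 remove [zif,mkqwu] add [yaq] -> 5 lines: ppcv shjw yaq yxu uobd
Hunk 5: at line 1 remove [shjw,yaq,yxu] add [tfu,frjwy,afvb] -> 5 lines: ppcv tfu frjwy afvb uobd
Final line 1: ppcv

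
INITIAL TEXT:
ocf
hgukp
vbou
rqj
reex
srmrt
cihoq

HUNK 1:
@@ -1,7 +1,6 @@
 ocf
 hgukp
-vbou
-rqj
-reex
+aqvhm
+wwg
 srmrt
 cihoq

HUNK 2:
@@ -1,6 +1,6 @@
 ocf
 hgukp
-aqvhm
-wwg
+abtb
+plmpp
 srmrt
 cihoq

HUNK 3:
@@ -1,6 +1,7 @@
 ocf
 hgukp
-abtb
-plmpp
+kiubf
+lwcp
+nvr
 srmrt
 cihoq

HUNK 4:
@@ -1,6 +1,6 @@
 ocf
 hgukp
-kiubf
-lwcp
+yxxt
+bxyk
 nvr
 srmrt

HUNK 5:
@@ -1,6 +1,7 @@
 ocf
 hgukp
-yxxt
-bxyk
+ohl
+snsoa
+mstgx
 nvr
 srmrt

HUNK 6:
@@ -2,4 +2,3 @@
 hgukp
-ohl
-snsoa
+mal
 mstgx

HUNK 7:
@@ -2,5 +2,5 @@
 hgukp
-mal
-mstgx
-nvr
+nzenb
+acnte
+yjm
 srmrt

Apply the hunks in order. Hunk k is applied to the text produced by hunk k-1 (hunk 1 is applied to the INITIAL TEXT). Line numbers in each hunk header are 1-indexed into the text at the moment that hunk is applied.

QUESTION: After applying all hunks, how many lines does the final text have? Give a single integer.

Hunk 1: at line 1 remove [vbou,rqj,reex] add [aqvhm,wwg] -> 6 lines: ocf hgukp aqvhm wwg srmrt cihoq
Hunk 2: at line 1 remove [aqvhm,wwg] add [abtb,plmpp] -> 6 lines: ocf hgukp abtb plmpp srmrt cihoq
Hunk 3: at line 1 remove [abtb,plmpp] add [kiubf,lwcp,nvr] -> 7 lines: ocf hgukp kiubf lwcp nvr srmrt cihoq
Hunk 4: at line 1 remove [kiubf,lwcp] add [yxxt,bxyk] -> 7 lines: ocf hgukp yxxt bxyk nvr srmrt cihoq
Hunk 5: at line 1 remove [yxxt,bxyk] add [ohl,snsoa,mstgx] -> 8 lines: ocf hgukp ohl snsoa mstgx nvr srmrt cihoq
Hunk 6: at line 2 remove [ohl,snsoa] add [mal] -> 7 lines: ocf hgukp mal mstgx nvr srmrt cihoq
Hunk 7: at line 2 remove [mal,mstgx,nvr] add [nzenb,acnte,yjm] -> 7 lines: ocf hgukp nzenb acnte yjm srmrt cihoq
Final line count: 7

Answer: 7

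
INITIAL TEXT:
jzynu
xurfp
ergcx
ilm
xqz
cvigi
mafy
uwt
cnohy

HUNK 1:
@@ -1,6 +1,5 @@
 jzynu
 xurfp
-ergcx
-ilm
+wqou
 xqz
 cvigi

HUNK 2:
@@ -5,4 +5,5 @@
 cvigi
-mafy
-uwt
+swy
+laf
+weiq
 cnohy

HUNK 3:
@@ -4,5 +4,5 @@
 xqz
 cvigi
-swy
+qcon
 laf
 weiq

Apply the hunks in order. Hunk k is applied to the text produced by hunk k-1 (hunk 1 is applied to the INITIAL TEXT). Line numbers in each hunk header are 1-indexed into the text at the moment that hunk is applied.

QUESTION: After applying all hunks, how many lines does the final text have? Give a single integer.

Hunk 1: at line 1 remove [ergcx,ilm] add [wqou] -> 8 lines: jzynu xurfp wqou xqz cvigi mafy uwt cnohy
Hunk 2: at line 5 remove [mafy,uwt] add [swy,laf,weiq] -> 9 lines: jzynu xurfp wqou xqz cvigi swy laf weiq cnohy
Hunk 3: at line 4 remove [swy] add [qcon] -> 9 lines: jzynu xurfp wqou xqz cvigi qcon laf weiq cnohy
Final line count: 9

Answer: 9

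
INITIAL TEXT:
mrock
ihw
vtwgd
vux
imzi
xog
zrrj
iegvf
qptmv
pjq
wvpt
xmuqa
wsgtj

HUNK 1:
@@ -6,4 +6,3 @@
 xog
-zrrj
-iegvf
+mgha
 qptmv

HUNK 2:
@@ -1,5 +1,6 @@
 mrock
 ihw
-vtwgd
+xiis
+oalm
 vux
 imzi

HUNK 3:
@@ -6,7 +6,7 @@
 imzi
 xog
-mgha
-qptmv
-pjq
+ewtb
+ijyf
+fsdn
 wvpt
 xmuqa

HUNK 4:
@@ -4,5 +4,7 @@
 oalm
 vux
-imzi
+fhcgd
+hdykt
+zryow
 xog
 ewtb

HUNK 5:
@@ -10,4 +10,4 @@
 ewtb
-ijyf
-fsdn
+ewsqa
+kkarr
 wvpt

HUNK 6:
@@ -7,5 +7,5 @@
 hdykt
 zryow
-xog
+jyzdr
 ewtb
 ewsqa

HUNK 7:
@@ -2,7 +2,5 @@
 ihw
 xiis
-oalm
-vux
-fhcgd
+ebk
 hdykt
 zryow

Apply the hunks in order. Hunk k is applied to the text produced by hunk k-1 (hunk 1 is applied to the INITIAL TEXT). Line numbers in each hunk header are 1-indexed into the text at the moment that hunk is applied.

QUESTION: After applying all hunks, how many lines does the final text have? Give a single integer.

Answer: 13

Derivation:
Hunk 1: at line 6 remove [zrrj,iegvf] add [mgha] -> 12 lines: mrock ihw vtwgd vux imzi xog mgha qptmv pjq wvpt xmuqa wsgtj
Hunk 2: at line 1 remove [vtwgd] add [xiis,oalm] -> 13 lines: mrock ihw xiis oalm vux imzi xog mgha qptmv pjq wvpt xmuqa wsgtj
Hunk 3: at line 6 remove [mgha,qptmv,pjq] add [ewtb,ijyf,fsdn] -> 13 lines: mrock ihw xiis oalm vux imzi xog ewtb ijyf fsdn wvpt xmuqa wsgtj
Hunk 4: at line 4 remove [imzi] add [fhcgd,hdykt,zryow] -> 15 lines: mrock ihw xiis oalm vux fhcgd hdykt zryow xog ewtb ijyf fsdn wvpt xmuqa wsgtj
Hunk 5: at line 10 remove [ijyf,fsdn] add [ewsqa,kkarr] -> 15 lines: mrock ihw xiis oalm vux fhcgd hdykt zryow xog ewtb ewsqa kkarr wvpt xmuqa wsgtj
Hunk 6: at line 7 remove [xog] add [jyzdr] -> 15 lines: mrock ihw xiis oalm vux fhcgd hdykt zryow jyzdr ewtb ewsqa kkarr wvpt xmuqa wsgtj
Hunk 7: at line 2 remove [oalm,vux,fhcgd] add [ebk] -> 13 lines: mrock ihw xiis ebk hdykt zryow jyzdr ewtb ewsqa kkarr wvpt xmuqa wsgtj
Final line count: 13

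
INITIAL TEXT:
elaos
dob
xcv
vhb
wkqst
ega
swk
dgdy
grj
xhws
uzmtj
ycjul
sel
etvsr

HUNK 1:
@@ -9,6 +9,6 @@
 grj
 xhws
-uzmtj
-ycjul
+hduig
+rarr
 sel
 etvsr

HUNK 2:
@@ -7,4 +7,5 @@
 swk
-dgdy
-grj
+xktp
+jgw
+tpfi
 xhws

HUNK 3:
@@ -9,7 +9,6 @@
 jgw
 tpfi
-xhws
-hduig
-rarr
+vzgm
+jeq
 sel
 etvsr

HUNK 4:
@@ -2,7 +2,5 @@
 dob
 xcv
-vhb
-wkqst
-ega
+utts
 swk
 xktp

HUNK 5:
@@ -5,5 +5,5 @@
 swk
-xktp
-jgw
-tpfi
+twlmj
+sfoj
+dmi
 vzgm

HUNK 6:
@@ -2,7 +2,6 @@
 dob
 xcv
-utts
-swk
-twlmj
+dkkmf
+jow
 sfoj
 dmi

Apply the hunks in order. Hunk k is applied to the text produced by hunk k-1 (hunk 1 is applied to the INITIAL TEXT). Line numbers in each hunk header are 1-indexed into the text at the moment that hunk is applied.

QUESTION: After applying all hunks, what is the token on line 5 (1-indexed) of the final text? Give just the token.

Answer: jow

Derivation:
Hunk 1: at line 9 remove [uzmtj,ycjul] add [hduig,rarr] -> 14 lines: elaos dob xcv vhb wkqst ega swk dgdy grj xhws hduig rarr sel etvsr
Hunk 2: at line 7 remove [dgdy,grj] add [xktp,jgw,tpfi] -> 15 lines: elaos dob xcv vhb wkqst ega swk xktp jgw tpfi xhws hduig rarr sel etvsr
Hunk 3: at line 9 remove [xhws,hduig,rarr] add [vzgm,jeq] -> 14 lines: elaos dob xcv vhb wkqst ega swk xktp jgw tpfi vzgm jeq sel etvsr
Hunk 4: at line 2 remove [vhb,wkqst,ega] add [utts] -> 12 lines: elaos dob xcv utts swk xktp jgw tpfi vzgm jeq sel etvsr
Hunk 5: at line 5 remove [xktp,jgw,tpfi] add [twlmj,sfoj,dmi] -> 12 lines: elaos dob xcv utts swk twlmj sfoj dmi vzgm jeq sel etvsr
Hunk 6: at line 2 remove [utts,swk,twlmj] add [dkkmf,jow] -> 11 lines: elaos dob xcv dkkmf jow sfoj dmi vzgm jeq sel etvsr
Final line 5: jow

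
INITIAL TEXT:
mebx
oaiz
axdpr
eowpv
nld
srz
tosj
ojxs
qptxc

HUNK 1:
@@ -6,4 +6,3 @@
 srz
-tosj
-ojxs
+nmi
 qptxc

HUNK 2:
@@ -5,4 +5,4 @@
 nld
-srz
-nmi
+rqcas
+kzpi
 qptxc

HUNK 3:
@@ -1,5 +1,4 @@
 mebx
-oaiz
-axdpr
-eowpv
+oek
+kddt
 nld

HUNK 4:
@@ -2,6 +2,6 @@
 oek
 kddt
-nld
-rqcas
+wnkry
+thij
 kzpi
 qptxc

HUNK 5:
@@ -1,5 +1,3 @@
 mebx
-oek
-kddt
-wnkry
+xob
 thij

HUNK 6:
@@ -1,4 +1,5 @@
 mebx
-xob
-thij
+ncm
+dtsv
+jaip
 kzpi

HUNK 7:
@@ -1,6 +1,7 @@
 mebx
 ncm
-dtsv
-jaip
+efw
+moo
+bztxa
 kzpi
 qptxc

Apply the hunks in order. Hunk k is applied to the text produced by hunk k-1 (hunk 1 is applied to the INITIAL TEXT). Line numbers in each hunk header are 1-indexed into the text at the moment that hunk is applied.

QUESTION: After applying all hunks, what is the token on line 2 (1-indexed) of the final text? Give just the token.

Answer: ncm

Derivation:
Hunk 1: at line 6 remove [tosj,ojxs] add [nmi] -> 8 lines: mebx oaiz axdpr eowpv nld srz nmi qptxc
Hunk 2: at line 5 remove [srz,nmi] add [rqcas,kzpi] -> 8 lines: mebx oaiz axdpr eowpv nld rqcas kzpi qptxc
Hunk 3: at line 1 remove [oaiz,axdpr,eowpv] add [oek,kddt] -> 7 lines: mebx oek kddt nld rqcas kzpi qptxc
Hunk 4: at line 2 remove [nld,rqcas] add [wnkry,thij] -> 7 lines: mebx oek kddt wnkry thij kzpi qptxc
Hunk 5: at line 1 remove [oek,kddt,wnkry] add [xob] -> 5 lines: mebx xob thij kzpi qptxc
Hunk 6: at line 1 remove [xob,thij] add [ncm,dtsv,jaip] -> 6 lines: mebx ncm dtsv jaip kzpi qptxc
Hunk 7: at line 1 remove [dtsv,jaip] add [efw,moo,bztxa] -> 7 lines: mebx ncm efw moo bztxa kzpi qptxc
Final line 2: ncm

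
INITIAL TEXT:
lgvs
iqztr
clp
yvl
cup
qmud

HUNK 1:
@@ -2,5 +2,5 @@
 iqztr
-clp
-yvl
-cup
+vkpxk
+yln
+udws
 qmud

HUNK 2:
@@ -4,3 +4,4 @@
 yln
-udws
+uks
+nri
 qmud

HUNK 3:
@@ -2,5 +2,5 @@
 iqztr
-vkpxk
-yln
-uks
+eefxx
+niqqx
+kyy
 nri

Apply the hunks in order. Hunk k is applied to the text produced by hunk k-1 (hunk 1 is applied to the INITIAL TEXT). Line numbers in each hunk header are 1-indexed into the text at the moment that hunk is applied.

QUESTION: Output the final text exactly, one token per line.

Answer: lgvs
iqztr
eefxx
niqqx
kyy
nri
qmud

Derivation:
Hunk 1: at line 2 remove [clp,yvl,cup] add [vkpxk,yln,udws] -> 6 lines: lgvs iqztr vkpxk yln udws qmud
Hunk 2: at line 4 remove [udws] add [uks,nri] -> 7 lines: lgvs iqztr vkpxk yln uks nri qmud
Hunk 3: at line 2 remove [vkpxk,yln,uks] add [eefxx,niqqx,kyy] -> 7 lines: lgvs iqztr eefxx niqqx kyy nri qmud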